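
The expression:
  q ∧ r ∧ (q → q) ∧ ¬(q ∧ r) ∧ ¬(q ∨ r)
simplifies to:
False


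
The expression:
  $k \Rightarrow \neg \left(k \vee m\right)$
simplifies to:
$\neg k$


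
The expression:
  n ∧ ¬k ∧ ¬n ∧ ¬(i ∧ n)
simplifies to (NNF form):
False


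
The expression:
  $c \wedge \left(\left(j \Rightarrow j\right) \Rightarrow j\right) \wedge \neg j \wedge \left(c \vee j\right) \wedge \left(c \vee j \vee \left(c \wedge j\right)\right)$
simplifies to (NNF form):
$\text{False}$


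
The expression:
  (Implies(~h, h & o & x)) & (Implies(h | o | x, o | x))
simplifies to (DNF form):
(h & o) | (h & x)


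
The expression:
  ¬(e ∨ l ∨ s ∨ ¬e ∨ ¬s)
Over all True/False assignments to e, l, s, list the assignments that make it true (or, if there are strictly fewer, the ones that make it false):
is never true.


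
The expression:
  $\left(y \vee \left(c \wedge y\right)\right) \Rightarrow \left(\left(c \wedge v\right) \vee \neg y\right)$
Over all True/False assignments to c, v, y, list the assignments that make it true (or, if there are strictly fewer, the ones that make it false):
is false only for:
  c=False, v=False, y=True;
  c=False, v=True, y=True;
  c=True, v=False, y=True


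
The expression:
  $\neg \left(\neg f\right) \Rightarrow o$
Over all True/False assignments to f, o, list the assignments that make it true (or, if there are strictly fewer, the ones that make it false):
is false only for:
  f=True, o=False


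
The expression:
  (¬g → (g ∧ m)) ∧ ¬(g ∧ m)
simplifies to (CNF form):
g ∧ ¬m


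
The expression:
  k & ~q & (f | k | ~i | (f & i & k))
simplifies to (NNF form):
k & ~q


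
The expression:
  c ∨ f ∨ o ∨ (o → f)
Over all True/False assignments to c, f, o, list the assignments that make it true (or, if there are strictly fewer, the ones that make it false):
is always true.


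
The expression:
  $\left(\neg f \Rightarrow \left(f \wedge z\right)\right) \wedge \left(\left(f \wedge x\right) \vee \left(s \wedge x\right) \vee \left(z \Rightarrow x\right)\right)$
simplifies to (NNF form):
$f \wedge \left(x \vee \neg z\right)$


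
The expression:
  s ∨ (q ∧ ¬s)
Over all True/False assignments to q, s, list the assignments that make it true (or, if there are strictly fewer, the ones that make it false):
is false only for:
  q=False, s=False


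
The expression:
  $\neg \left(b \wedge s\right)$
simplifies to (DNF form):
$\neg b \vee \neg s$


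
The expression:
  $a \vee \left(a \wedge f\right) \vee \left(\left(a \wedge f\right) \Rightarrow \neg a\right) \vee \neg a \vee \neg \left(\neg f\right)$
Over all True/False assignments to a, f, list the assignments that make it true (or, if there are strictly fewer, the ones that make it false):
is always true.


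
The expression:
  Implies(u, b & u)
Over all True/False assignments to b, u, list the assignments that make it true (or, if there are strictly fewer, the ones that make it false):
is false only for:
  b=False, u=True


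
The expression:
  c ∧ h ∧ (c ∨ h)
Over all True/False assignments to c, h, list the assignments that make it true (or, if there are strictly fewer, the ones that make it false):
is true only for:
  c=True, h=True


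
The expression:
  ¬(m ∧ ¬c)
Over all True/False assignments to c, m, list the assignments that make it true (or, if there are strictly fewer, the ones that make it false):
is false only for:
  c=False, m=True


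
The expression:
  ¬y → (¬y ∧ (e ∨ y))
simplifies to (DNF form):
e ∨ y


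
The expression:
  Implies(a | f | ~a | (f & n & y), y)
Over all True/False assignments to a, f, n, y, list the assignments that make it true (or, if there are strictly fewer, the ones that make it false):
is true only for:
  a=False, f=False, n=False, y=True;
  a=False, f=False, n=True, y=True;
  a=False, f=True, n=False, y=True;
  a=False, f=True, n=True, y=True;
  a=True, f=False, n=False, y=True;
  a=True, f=False, n=True, y=True;
  a=True, f=True, n=False, y=True;
  a=True, f=True, n=True, y=True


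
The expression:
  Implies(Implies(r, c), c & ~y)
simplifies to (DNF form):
(c & ~y) | (r & ~c)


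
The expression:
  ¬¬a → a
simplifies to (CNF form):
True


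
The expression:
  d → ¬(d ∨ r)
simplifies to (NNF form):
¬d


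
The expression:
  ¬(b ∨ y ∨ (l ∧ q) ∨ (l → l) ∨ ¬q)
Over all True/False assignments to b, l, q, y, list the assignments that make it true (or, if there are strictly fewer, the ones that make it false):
is never true.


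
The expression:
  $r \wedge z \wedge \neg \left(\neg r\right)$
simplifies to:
$r \wedge z$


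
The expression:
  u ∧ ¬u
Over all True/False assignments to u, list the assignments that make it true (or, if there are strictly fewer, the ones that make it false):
is never true.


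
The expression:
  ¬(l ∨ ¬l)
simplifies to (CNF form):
False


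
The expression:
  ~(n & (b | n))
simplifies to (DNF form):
~n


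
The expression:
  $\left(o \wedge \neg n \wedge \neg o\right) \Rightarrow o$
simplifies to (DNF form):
$\text{True}$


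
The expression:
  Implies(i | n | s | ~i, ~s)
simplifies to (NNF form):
~s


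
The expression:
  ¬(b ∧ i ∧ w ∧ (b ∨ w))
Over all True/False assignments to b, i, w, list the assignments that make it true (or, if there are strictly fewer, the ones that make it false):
is false only for:
  b=True, i=True, w=True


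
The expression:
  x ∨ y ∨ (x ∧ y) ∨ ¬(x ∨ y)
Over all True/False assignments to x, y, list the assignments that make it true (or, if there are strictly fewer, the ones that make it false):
is always true.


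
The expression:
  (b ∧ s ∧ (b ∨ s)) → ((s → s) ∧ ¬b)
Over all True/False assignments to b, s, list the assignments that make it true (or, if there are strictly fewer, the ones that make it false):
is false only for:
  b=True, s=True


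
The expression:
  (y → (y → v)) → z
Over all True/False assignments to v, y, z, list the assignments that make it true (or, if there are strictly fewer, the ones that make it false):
is false only for:
  v=False, y=False, z=False;
  v=True, y=False, z=False;
  v=True, y=True, z=False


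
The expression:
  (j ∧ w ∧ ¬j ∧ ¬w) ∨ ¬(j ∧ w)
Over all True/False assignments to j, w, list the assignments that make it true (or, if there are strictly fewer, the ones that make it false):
is false only for:
  j=True, w=True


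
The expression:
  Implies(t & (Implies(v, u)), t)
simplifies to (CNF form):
True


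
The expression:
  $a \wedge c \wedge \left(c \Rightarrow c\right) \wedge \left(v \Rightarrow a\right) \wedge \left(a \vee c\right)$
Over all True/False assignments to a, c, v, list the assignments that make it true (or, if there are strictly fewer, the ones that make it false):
is true only for:
  a=True, c=True, v=False;
  a=True, c=True, v=True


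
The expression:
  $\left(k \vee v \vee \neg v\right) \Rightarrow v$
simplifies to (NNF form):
$v$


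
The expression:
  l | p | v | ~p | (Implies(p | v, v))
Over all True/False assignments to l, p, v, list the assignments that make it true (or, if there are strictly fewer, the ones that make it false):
is always true.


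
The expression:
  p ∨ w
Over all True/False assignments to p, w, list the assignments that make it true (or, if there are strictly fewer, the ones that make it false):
is false only for:
  p=False, w=False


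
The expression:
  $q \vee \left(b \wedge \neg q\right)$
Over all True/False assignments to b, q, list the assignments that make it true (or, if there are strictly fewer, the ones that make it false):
is false only for:
  b=False, q=False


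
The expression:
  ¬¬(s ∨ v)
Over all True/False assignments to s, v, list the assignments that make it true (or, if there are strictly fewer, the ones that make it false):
is false only for:
  s=False, v=False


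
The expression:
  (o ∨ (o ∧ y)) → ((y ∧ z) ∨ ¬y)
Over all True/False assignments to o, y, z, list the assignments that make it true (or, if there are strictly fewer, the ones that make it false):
is false only for:
  o=True, y=True, z=False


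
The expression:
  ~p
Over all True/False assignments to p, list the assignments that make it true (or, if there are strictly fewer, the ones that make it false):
is true only for:
  p=False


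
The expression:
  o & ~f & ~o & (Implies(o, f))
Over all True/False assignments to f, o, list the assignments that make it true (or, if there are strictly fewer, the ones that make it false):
is never true.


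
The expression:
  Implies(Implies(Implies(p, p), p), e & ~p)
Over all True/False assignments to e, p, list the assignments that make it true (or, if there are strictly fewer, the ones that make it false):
is true only for:
  e=False, p=False;
  e=True, p=False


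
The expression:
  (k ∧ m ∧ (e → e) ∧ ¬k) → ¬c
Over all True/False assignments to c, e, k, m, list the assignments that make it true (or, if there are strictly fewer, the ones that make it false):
is always true.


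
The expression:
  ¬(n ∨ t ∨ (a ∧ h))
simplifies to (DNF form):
(¬a ∧ ¬n ∧ ¬t) ∨ (¬h ∧ ¬n ∧ ¬t)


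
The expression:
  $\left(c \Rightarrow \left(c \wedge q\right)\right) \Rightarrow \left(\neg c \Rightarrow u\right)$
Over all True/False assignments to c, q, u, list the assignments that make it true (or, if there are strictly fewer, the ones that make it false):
is false only for:
  c=False, q=False, u=False;
  c=False, q=True, u=False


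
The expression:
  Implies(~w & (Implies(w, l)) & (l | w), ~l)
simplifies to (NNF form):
w | ~l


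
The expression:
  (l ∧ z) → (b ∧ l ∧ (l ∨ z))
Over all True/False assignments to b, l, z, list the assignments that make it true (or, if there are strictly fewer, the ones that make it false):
is false only for:
  b=False, l=True, z=True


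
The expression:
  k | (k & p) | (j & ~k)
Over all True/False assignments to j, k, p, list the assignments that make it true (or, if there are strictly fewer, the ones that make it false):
is false only for:
  j=False, k=False, p=False;
  j=False, k=False, p=True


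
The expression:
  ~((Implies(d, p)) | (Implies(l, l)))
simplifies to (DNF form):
False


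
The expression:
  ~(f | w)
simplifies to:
~f & ~w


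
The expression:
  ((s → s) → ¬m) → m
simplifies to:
m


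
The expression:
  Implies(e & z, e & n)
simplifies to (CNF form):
n | ~e | ~z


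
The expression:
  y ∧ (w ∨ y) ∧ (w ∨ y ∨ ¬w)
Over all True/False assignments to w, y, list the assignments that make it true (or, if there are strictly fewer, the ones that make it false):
is true only for:
  w=False, y=True;
  w=True, y=True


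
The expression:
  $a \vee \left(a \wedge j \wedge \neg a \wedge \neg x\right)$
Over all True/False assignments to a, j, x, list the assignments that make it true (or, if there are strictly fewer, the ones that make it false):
is true only for:
  a=True, j=False, x=False;
  a=True, j=False, x=True;
  a=True, j=True, x=False;
  a=True, j=True, x=True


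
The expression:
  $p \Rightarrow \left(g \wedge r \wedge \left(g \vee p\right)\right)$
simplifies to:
$\left(g \wedge r\right) \vee \neg p$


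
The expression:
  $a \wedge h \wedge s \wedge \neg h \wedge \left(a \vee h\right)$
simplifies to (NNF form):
$\text{False}$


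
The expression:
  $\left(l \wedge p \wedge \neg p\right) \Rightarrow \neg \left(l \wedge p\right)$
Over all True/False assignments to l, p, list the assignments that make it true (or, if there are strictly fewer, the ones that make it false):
is always true.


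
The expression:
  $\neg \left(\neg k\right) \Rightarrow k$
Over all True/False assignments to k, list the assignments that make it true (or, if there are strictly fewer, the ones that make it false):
is always true.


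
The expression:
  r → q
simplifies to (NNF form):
q ∨ ¬r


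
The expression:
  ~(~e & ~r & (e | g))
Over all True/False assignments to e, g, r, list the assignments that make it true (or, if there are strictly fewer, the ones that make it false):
is false only for:
  e=False, g=True, r=False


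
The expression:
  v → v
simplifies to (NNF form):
True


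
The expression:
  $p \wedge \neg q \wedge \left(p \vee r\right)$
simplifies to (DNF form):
$p \wedge \neg q$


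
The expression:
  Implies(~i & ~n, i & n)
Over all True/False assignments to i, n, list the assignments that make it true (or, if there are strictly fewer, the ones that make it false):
is false only for:
  i=False, n=False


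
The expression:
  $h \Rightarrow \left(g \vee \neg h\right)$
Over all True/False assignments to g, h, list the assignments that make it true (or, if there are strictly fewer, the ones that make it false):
is false only for:
  g=False, h=True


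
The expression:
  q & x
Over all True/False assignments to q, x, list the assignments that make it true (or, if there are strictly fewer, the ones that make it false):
is true only for:
  q=True, x=True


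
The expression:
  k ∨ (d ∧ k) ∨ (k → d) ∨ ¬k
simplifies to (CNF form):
True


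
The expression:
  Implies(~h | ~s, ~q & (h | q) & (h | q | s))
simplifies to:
h & (s | ~q)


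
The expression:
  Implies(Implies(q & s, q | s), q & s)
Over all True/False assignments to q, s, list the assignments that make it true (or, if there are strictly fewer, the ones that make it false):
is true only for:
  q=True, s=True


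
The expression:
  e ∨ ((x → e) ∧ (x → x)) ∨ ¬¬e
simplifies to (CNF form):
e ∨ ¬x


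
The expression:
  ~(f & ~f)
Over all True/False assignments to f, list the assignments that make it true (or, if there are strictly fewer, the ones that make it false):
is always true.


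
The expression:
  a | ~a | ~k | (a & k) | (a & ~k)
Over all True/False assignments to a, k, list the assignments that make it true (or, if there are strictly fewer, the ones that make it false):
is always true.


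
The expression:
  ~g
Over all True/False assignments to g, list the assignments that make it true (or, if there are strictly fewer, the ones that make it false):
is true only for:
  g=False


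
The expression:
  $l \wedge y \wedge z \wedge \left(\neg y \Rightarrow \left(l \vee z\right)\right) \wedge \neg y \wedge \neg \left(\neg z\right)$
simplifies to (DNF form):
$\text{False}$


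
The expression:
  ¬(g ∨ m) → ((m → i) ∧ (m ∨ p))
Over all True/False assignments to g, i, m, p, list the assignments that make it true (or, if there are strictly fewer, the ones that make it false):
is false only for:
  g=False, i=False, m=False, p=False;
  g=False, i=True, m=False, p=False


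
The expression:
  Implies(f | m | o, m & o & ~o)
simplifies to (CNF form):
~f & ~m & ~o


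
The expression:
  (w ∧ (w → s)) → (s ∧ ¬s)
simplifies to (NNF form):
¬s ∨ ¬w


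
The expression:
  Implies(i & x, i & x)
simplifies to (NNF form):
True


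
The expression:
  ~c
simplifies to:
~c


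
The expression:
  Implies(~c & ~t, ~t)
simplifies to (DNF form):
True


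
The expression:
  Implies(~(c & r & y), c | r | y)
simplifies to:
c | r | y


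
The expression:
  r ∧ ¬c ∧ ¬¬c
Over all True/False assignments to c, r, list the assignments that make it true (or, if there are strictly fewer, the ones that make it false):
is never true.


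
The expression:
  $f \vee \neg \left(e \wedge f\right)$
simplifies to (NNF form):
$\text{True}$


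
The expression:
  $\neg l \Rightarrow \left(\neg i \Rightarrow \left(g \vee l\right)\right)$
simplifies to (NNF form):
$g \vee i \vee l$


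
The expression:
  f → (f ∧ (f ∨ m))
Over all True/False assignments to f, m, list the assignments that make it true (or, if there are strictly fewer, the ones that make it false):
is always true.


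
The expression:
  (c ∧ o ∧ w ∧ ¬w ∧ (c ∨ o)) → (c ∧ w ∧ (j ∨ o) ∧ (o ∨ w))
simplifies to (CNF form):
True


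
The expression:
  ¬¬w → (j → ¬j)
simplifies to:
¬j ∨ ¬w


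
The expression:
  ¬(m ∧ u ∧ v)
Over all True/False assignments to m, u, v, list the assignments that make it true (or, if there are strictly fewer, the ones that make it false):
is false only for:
  m=True, u=True, v=True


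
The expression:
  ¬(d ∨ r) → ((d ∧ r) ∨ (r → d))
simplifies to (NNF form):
True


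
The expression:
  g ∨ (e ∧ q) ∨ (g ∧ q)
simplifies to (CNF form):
(e ∨ g) ∧ (g ∨ q)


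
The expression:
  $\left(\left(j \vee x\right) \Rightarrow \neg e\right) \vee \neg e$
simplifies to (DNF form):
$\left(\neg j \wedge \neg x\right) \vee \neg e$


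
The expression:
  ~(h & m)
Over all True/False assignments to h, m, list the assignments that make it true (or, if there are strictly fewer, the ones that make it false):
is false only for:
  h=True, m=True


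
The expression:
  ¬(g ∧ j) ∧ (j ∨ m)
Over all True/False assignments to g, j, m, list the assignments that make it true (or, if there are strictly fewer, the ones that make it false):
is true only for:
  g=False, j=False, m=True;
  g=False, j=True, m=False;
  g=False, j=True, m=True;
  g=True, j=False, m=True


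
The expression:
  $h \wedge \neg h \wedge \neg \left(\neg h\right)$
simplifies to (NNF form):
$\text{False}$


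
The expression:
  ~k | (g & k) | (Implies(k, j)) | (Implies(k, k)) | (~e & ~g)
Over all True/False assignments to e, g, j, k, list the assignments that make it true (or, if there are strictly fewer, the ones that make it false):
is always true.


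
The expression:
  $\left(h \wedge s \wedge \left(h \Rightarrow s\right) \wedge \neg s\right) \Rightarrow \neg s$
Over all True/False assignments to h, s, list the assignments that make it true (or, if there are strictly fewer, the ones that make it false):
is always true.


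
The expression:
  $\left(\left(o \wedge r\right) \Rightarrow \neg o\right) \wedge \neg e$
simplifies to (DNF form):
$\left(\neg e \wedge \neg o\right) \vee \left(\neg e \wedge \neg r\right)$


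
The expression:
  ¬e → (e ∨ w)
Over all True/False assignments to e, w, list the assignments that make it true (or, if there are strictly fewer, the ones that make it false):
is false only for:
  e=False, w=False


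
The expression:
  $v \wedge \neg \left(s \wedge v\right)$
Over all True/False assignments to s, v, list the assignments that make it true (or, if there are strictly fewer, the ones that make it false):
is true only for:
  s=False, v=True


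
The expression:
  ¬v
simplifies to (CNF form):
¬v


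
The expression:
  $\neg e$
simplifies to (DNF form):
$\neg e$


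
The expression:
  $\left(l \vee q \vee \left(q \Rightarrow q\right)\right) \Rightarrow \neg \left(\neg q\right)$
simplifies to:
$q$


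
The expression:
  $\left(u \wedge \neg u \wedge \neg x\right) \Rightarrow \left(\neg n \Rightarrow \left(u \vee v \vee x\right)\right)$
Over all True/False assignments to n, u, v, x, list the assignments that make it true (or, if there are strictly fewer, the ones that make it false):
is always true.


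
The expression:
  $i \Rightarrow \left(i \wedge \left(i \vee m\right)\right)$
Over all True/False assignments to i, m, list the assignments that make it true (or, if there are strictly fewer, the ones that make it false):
is always true.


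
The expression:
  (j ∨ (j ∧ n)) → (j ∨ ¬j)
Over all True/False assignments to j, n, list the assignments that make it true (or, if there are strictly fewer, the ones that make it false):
is always true.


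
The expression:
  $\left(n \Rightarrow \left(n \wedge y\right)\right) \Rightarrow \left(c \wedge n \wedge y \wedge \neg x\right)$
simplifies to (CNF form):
$n \wedge \left(c \vee \neg y\right) \wedge \left(\neg x \vee \neg y\right)$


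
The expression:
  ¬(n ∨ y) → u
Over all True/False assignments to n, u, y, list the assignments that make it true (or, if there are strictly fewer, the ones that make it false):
is false only for:
  n=False, u=False, y=False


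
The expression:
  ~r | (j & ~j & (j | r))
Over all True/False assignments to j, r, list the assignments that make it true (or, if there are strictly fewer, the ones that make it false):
is true only for:
  j=False, r=False;
  j=True, r=False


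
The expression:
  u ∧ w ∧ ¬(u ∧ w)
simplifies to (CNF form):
False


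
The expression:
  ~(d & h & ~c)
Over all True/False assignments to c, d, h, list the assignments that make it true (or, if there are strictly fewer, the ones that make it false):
is false only for:
  c=False, d=True, h=True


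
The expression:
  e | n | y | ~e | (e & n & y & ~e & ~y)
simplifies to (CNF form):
True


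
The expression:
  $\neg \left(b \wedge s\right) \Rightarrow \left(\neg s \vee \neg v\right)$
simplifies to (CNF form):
$b \vee \neg s \vee \neg v$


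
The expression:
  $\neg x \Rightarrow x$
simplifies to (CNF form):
$x$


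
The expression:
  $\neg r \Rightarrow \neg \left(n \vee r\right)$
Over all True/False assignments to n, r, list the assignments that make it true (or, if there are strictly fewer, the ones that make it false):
is false only for:
  n=True, r=False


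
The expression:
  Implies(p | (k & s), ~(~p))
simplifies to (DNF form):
p | ~k | ~s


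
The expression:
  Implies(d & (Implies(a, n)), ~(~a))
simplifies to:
a | ~d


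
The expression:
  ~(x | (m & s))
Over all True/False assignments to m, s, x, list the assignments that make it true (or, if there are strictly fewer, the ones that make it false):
is true only for:
  m=False, s=False, x=False;
  m=False, s=True, x=False;
  m=True, s=False, x=False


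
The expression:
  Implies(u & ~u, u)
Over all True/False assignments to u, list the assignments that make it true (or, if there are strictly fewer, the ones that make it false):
is always true.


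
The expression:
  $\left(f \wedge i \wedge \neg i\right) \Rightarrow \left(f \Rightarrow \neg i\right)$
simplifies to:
$\text{True}$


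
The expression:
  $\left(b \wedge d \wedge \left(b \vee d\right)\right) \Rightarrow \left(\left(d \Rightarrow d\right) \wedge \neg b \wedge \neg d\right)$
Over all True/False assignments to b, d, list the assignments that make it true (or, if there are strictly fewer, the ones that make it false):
is false only for:
  b=True, d=True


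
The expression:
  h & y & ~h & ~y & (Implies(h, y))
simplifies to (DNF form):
False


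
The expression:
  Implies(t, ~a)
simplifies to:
~a | ~t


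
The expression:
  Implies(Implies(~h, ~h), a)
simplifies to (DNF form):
a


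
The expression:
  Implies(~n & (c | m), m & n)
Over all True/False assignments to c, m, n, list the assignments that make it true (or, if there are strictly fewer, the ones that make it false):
is false only for:
  c=False, m=True, n=False;
  c=True, m=False, n=False;
  c=True, m=True, n=False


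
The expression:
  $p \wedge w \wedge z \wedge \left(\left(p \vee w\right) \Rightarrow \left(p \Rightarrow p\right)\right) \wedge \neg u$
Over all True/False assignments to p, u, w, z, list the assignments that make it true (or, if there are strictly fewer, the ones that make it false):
is true only for:
  p=True, u=False, w=True, z=True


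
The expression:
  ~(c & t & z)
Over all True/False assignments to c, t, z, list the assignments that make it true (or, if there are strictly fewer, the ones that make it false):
is false only for:
  c=True, t=True, z=True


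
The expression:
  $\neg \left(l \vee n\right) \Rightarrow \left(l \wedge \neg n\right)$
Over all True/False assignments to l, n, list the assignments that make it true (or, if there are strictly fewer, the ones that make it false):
is false only for:
  l=False, n=False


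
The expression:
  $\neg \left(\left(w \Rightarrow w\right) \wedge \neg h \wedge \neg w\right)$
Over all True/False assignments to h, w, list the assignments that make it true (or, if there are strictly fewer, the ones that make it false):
is false only for:
  h=False, w=False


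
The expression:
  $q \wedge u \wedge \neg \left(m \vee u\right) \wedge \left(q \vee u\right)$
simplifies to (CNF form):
$\text{False}$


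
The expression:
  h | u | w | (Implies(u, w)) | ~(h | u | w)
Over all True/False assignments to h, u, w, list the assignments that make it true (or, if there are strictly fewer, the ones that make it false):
is always true.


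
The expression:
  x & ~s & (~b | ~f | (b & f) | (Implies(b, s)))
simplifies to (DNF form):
x & ~s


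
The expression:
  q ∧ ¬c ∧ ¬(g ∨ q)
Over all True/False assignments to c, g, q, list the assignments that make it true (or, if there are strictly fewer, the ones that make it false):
is never true.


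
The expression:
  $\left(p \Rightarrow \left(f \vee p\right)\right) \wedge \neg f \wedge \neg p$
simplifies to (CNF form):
$\neg f \wedge \neg p$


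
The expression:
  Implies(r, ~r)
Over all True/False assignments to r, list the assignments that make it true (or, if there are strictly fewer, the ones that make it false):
is true only for:
  r=False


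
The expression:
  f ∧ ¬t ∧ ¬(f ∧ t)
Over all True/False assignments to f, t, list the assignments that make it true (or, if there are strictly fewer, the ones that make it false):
is true only for:
  f=True, t=False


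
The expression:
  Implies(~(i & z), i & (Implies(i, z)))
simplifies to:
i & z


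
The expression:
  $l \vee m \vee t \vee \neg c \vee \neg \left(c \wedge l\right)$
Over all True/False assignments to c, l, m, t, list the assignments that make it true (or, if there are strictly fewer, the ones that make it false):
is always true.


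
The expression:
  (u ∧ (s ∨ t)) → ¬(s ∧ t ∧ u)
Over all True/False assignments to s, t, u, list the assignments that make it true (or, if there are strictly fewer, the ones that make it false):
is false only for:
  s=True, t=True, u=True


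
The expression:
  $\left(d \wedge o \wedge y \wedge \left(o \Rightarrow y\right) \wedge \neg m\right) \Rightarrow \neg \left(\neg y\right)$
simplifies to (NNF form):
$\text{True}$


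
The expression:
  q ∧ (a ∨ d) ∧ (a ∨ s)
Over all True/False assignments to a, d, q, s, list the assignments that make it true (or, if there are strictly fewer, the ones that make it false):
is true only for:
  a=False, d=True, q=True, s=True;
  a=True, d=False, q=True, s=False;
  a=True, d=False, q=True, s=True;
  a=True, d=True, q=True, s=False;
  a=True, d=True, q=True, s=True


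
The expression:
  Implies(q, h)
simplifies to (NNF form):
h | ~q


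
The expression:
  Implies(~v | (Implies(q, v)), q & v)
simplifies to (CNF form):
q & v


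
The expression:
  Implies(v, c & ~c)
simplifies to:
~v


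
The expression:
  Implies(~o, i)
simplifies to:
i | o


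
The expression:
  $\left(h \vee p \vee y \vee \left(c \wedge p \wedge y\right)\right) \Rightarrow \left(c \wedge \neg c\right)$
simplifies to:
$\neg h \wedge \neg p \wedge \neg y$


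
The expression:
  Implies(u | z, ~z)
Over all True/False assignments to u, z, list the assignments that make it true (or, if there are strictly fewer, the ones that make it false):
is true only for:
  u=False, z=False;
  u=True, z=False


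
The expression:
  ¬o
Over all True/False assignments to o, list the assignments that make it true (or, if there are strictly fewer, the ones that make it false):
is true only for:
  o=False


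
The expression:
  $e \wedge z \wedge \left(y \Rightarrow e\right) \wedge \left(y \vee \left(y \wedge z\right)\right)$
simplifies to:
$e \wedge y \wedge z$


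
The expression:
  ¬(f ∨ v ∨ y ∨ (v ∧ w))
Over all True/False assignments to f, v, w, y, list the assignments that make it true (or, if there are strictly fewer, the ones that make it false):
is true only for:
  f=False, v=False, w=False, y=False;
  f=False, v=False, w=True, y=False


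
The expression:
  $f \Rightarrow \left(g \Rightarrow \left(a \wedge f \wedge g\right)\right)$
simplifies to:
$a \vee \neg f \vee \neg g$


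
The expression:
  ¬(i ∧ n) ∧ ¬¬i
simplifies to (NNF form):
i ∧ ¬n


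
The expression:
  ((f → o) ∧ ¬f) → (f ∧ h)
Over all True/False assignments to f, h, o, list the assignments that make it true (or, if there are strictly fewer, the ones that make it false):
is true only for:
  f=True, h=False, o=False;
  f=True, h=False, o=True;
  f=True, h=True, o=False;
  f=True, h=True, o=True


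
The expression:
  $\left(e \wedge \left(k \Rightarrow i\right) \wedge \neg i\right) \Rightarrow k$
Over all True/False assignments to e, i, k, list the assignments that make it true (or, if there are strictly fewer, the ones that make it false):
is false only for:
  e=True, i=False, k=False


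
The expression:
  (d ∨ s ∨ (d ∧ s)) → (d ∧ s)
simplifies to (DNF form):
(d ∧ s) ∨ (¬d ∧ ¬s)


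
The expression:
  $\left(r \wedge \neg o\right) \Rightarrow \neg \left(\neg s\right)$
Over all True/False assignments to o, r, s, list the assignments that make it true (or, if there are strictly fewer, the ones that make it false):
is false only for:
  o=False, r=True, s=False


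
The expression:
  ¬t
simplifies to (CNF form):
¬t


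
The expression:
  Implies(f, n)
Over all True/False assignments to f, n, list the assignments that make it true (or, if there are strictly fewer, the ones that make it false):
is false only for:
  f=True, n=False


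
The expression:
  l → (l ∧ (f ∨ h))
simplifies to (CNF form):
f ∨ h ∨ ¬l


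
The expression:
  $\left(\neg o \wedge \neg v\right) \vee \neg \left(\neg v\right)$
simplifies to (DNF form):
$v \vee \neg o$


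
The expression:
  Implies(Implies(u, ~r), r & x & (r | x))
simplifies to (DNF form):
(r & u) | (r & x)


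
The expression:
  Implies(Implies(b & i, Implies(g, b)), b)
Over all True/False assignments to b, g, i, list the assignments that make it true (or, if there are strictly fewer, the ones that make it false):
is true only for:
  b=True, g=False, i=False;
  b=True, g=False, i=True;
  b=True, g=True, i=False;
  b=True, g=True, i=True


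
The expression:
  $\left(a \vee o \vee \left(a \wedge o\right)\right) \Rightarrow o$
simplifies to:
$o \vee \neg a$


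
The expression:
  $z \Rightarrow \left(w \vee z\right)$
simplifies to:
$\text{True}$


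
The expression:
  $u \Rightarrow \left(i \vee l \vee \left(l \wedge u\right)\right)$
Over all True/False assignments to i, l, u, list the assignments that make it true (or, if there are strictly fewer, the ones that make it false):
is false only for:
  i=False, l=False, u=True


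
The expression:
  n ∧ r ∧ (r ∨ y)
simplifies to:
n ∧ r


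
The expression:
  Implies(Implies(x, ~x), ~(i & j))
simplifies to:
x | ~i | ~j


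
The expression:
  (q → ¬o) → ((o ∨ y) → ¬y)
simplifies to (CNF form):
(o ∨ ¬y) ∧ (q ∨ ¬y)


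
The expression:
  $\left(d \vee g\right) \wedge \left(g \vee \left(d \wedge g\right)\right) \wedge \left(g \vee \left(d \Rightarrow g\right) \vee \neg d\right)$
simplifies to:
$g$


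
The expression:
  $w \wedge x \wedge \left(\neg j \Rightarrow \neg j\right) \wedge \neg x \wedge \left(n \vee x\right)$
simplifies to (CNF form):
$\text{False}$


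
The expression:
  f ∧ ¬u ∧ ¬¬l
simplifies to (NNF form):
f ∧ l ∧ ¬u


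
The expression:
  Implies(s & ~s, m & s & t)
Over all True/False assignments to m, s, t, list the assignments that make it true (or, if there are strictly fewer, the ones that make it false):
is always true.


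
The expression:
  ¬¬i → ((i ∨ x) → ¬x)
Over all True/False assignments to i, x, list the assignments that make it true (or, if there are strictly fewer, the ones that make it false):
is false only for:
  i=True, x=True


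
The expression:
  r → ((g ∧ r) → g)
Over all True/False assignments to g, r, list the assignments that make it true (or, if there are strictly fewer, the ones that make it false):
is always true.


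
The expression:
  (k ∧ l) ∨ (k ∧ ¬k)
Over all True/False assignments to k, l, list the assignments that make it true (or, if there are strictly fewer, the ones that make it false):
is true only for:
  k=True, l=True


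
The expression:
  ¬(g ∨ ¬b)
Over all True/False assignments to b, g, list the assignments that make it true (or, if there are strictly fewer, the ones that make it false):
is true only for:
  b=True, g=False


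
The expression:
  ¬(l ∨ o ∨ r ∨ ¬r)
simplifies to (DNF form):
False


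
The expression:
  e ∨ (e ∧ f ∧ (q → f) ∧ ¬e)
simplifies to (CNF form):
e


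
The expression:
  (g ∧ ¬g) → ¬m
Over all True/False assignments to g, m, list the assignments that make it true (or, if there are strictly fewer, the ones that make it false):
is always true.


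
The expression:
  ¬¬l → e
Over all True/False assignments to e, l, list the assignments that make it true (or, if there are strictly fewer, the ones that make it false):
is false only for:
  e=False, l=True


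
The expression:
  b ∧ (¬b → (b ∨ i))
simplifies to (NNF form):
b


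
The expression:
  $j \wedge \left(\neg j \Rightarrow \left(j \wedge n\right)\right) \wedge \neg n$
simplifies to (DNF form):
$j \wedge \neg n$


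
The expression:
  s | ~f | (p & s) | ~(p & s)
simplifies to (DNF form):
True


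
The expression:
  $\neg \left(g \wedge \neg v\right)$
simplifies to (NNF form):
$v \vee \neg g$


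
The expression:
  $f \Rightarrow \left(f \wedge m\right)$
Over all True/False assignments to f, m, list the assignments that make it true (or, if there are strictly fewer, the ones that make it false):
is false only for:
  f=True, m=False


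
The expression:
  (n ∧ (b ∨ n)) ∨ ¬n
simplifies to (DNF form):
True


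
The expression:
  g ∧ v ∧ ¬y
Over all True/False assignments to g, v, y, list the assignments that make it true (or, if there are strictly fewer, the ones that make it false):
is true only for:
  g=True, v=True, y=False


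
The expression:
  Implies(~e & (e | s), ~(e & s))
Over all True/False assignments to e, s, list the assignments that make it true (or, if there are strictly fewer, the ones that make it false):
is always true.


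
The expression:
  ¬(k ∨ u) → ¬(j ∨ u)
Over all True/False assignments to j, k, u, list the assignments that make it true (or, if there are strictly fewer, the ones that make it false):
is false only for:
  j=True, k=False, u=False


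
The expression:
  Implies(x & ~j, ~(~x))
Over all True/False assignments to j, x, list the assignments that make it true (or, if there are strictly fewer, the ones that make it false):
is always true.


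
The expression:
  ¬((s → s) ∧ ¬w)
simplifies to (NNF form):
w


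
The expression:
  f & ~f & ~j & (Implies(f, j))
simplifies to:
False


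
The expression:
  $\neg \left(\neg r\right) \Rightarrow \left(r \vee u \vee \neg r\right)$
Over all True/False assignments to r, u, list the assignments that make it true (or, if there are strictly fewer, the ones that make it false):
is always true.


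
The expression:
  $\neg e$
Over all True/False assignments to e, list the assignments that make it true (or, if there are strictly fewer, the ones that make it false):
is true only for:
  e=False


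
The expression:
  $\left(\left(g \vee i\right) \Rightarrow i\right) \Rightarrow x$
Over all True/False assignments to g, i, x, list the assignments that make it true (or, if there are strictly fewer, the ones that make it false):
is false only for:
  g=False, i=False, x=False;
  g=False, i=True, x=False;
  g=True, i=True, x=False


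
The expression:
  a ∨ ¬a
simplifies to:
True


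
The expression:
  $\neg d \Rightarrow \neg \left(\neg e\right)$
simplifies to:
$d \vee e$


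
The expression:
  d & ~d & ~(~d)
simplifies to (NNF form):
False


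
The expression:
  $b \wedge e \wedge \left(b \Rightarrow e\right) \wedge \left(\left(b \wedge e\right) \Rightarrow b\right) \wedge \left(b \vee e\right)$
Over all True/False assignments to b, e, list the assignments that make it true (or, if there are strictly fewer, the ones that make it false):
is true only for:
  b=True, e=True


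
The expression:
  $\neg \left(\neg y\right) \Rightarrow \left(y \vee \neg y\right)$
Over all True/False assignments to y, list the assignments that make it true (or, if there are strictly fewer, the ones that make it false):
is always true.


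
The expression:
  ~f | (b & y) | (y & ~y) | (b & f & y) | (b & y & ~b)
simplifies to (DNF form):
~f | (b & y)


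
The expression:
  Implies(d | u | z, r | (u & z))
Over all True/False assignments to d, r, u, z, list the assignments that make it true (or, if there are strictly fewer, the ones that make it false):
is false only for:
  d=False, r=False, u=False, z=True;
  d=False, r=False, u=True, z=False;
  d=True, r=False, u=False, z=False;
  d=True, r=False, u=False, z=True;
  d=True, r=False, u=True, z=False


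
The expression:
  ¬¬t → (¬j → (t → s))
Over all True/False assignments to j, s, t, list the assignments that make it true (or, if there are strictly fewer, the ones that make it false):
is false only for:
  j=False, s=False, t=True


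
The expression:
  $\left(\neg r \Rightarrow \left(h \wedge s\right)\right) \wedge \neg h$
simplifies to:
$r \wedge \neg h$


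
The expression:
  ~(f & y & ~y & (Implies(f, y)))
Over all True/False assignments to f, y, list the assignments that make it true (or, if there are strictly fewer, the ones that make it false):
is always true.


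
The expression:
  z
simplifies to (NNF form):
z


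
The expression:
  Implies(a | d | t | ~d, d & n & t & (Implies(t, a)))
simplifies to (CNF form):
a & d & n & t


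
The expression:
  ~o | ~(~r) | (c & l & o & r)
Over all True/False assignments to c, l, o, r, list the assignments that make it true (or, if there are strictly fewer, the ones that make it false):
is false only for:
  c=False, l=False, o=True, r=False;
  c=False, l=True, o=True, r=False;
  c=True, l=False, o=True, r=False;
  c=True, l=True, o=True, r=False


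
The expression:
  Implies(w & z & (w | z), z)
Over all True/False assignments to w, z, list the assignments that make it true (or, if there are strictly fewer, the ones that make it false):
is always true.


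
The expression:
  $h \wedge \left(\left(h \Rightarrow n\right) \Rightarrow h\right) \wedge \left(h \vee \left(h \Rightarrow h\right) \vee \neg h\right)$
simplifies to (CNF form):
$h$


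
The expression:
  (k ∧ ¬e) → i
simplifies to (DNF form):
e ∨ i ∨ ¬k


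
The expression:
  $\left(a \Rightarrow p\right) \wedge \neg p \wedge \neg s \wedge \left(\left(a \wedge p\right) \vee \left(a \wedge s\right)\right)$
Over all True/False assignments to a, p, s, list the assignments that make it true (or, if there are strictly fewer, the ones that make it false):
is never true.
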